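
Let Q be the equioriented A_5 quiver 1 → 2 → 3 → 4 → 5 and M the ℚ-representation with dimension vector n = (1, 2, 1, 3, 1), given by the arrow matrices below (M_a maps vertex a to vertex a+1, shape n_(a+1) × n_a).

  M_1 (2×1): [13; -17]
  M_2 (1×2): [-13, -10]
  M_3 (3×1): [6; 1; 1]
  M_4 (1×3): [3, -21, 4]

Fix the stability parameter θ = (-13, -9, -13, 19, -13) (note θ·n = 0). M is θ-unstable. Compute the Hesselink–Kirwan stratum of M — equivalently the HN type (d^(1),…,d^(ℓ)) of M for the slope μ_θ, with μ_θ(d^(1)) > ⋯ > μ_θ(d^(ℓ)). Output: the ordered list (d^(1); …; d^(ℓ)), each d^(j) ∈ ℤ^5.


Barcode: M ≅ I[1,5], I[2,2], I[4,4]^2. HN layers by μ_θ (5 steps, strictly decreasing):
  μ^(1)=19; μ^(2)=3; μ^(3)=-9; μ^(4)=-11; μ^(5)=-13

((0, 0, 0, 2, 0); (0, 0, 0, 1, 1); (0, 1, 0, 0, 0); (0, 1, 1, 0, 0); (1, 0, 0, 0, 0))


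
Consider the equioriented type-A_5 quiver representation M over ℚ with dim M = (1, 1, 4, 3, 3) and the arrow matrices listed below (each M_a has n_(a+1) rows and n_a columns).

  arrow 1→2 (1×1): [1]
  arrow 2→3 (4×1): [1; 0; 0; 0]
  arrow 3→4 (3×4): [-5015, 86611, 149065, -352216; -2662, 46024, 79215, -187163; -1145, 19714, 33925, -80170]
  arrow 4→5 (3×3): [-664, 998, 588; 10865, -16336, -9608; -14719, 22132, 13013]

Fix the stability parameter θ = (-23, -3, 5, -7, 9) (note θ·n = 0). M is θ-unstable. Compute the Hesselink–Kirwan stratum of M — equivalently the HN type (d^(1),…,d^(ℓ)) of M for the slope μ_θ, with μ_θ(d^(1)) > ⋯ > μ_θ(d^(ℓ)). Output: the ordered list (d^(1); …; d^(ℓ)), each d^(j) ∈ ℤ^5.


Interval decomposition of M: I[1,5], I[3,3], I[3,5]^2.
HN type (ℓ=5): μ^(1)=9; μ^(2)=5; μ^(3)=-1; μ^(4)=-3; μ^(5)=-23

((0, 0, 0, 0, 3); (0, 0, 1, 0, 0); (0, 0, 3, 3, 0); (0, 1, 0, 0, 0); (1, 0, 0, 0, 0))


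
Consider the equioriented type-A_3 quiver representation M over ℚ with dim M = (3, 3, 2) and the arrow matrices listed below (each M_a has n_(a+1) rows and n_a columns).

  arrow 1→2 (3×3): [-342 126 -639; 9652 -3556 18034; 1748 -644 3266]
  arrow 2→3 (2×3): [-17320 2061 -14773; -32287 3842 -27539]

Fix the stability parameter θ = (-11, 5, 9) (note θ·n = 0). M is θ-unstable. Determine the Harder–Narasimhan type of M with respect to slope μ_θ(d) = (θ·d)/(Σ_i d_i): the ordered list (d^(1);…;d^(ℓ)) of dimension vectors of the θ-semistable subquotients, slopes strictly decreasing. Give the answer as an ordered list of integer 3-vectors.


Barcode: M ≅ I[1,1]^2, I[1,3], I[2,2], I[2,3]. HN layers by μ_θ (3 steps, strictly decreasing):
  μ^(1)=9; μ^(2)=5; μ^(3)=-11

((0, 0, 2); (0, 3, 0); (3, 0, 0))


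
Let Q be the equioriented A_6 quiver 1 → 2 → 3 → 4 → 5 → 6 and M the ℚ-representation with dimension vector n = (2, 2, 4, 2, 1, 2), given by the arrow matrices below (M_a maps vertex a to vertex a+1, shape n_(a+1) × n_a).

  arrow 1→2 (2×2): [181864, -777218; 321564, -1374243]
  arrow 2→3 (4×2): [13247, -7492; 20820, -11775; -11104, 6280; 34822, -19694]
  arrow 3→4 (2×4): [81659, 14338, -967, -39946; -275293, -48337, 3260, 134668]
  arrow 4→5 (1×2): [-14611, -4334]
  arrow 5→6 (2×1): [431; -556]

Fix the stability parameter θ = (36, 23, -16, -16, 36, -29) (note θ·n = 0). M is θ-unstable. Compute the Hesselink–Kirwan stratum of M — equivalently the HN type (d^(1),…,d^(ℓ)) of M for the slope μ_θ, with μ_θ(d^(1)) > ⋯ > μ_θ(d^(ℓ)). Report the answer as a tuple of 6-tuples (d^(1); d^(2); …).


Via rank(M_{q-1}∘⋯∘M_p): M ≅ I[1,1], I[1,6], I[2,4], I[3,3]^2, I[6,6].
μ_θ-semistable layers: μ^(1)=36; μ^(2)=17/3; μ^(3)=-3; μ^(4)=-16; μ^(5)=-29

((1, 0, 0, 0, 0, 0); (1, 1, 1, 1, 1, 1); (0, 1, 1, 1, 0, 0); (0, 0, 2, 0, 0, 0); (0, 0, 0, 0, 0, 1))


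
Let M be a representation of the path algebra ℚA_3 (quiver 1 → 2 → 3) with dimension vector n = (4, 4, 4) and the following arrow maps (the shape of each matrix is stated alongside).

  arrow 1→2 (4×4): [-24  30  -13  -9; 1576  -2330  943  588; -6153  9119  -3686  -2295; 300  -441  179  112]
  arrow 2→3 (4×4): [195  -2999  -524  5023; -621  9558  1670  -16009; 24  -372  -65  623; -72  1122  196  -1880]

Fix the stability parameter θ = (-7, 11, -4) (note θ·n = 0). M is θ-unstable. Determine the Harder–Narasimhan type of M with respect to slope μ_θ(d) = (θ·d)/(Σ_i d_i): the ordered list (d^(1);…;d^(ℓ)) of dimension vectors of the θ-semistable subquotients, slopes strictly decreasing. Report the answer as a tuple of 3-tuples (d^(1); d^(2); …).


Interval decomposition of M: I[1,2], I[1,3]^3, I[3,3].
HN type (ℓ=4): μ^(1)=11; μ^(2)=7/2; μ^(3)=-4; μ^(4)=-7

((0, 1, 0); (0, 3, 3); (0, 0, 1); (4, 0, 0))


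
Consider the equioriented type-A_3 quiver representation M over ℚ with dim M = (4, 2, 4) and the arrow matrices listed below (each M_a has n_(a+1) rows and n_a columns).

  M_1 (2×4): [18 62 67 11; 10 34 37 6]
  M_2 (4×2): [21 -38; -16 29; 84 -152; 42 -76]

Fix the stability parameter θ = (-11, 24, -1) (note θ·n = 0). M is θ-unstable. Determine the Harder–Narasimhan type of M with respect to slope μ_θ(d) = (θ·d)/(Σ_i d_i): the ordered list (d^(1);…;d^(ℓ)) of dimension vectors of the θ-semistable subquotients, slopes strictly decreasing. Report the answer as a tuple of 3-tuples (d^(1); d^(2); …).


Via rank(M_{q-1}∘⋯∘M_p): M ≅ I[1,1]^2, I[1,3]^2, I[3,3]^2.
μ_θ-semistable layers: μ^(1)=23/2; μ^(2)=-1; μ^(3)=-11

((0, 2, 2); (0, 0, 2); (4, 0, 0))


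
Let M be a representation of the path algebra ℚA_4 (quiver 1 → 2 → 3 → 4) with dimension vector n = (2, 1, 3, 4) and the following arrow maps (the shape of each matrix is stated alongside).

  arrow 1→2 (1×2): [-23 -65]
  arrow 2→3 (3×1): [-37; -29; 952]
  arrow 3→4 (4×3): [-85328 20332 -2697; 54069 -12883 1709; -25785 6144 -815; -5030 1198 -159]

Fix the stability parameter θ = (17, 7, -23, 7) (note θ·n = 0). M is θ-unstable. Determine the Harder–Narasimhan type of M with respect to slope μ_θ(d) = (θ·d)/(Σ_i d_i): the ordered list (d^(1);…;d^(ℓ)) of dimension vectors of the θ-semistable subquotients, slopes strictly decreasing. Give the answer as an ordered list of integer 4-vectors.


Barcode: M ≅ I[1,1], I[1,4], I[3,4]^2, I[4,4]. HN layers by μ_θ (4 steps, strictly decreasing):
  μ^(1)=17; μ^(2)=7; μ^(3)=1/3; μ^(4)=-23

((1, 0, 0, 0); (0, 0, 0, 4); (1, 1, 1, 0); (0, 0, 2, 0))


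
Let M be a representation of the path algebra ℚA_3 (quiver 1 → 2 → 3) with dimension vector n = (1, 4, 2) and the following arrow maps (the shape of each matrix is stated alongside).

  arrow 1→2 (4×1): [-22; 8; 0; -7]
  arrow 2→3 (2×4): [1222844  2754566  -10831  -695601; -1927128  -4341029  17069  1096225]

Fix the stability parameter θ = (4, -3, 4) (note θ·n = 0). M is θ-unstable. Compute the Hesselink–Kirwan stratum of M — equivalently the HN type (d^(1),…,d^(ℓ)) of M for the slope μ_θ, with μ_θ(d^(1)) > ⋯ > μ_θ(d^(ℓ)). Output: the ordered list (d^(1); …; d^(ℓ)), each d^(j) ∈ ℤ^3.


Via rank(M_{q-1}∘⋯∘M_p): M ≅ I[1,3], I[2,2]^2, I[2,3].
μ_θ-semistable layers: μ^(1)=4; μ^(2)=1/2; μ^(3)=-3

((0, 0, 2); (1, 1, 0); (0, 3, 0))


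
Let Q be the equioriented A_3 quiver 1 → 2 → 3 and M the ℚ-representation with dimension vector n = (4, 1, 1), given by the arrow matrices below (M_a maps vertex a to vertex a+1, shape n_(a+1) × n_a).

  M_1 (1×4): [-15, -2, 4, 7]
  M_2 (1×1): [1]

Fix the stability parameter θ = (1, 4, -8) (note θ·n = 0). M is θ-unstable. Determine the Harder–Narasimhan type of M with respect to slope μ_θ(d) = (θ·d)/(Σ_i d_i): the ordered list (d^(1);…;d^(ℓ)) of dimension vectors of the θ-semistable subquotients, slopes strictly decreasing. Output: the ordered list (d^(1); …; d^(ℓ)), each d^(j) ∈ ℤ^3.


Barcode: M ≅ I[1,1]^3, I[1,3]. HN layers by μ_θ (2 steps, strictly decreasing):
  μ^(1)=1; μ^(2)=-1

((3, 0, 0); (1, 1, 1))


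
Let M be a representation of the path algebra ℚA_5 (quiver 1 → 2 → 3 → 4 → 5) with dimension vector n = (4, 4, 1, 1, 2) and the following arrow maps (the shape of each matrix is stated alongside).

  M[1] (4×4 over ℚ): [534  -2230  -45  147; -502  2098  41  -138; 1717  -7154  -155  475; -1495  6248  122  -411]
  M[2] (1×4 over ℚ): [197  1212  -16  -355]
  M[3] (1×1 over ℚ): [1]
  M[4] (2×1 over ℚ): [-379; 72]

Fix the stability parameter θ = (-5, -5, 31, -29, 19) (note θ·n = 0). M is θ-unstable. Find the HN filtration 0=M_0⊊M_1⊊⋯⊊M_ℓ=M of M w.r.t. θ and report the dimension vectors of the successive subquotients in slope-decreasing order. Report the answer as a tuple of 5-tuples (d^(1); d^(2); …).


Via rank(M_{q-1}∘⋯∘M_p): M ≅ I[1,1], I[1,2]^2, I[1,5], I[2,2], I[5,5].
μ_θ-semistable layers: μ^(1)=19; μ^(2)=1; μ^(3)=-5

((0, 0, 0, 0, 2); (0, 0, 1, 1, 0); (4, 4, 0, 0, 0))


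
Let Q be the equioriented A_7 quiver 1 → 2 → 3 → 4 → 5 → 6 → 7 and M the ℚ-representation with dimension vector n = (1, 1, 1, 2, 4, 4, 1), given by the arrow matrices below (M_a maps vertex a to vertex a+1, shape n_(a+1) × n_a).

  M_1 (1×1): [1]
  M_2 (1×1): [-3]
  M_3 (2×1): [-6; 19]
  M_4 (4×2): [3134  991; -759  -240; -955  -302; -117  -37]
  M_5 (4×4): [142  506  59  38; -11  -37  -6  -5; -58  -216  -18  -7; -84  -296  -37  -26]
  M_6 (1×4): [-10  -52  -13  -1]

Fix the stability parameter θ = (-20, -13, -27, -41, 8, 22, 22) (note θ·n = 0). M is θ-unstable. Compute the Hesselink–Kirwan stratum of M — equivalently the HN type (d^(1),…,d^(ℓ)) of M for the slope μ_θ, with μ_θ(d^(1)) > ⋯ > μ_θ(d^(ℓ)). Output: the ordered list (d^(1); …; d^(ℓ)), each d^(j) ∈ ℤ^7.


Interval decomposition of M: I[1,7], I[4,6], I[5,5], I[5,6], I[6,6].
HN type (ℓ=4): μ^(1)=22; μ^(2)=8; μ^(3)=-101/4; μ^(4)=-41

((0, 0, 0, 0, 0, 4, 1); (0, 0, 0, 0, 4, 0, 0); (1, 1, 1, 1, 0, 0, 0); (0, 0, 0, 1, 0, 0, 0))


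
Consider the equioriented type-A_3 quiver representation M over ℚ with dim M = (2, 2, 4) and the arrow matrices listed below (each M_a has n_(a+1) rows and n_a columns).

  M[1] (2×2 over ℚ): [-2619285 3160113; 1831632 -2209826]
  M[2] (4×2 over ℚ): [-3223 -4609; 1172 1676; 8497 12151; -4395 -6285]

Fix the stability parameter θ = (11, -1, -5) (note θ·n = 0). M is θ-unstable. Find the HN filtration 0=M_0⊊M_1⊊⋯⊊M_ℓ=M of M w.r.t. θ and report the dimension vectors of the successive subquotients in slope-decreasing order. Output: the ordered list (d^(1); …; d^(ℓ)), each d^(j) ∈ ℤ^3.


Via rank(M_{q-1}∘⋯∘M_p): M ≅ I[1,2], I[1,3], I[3,3]^3.
μ_θ-semistable layers: μ^(1)=5; μ^(2)=5/3; μ^(3)=-5

((1, 1, 0); (1, 1, 1); (0, 0, 3))


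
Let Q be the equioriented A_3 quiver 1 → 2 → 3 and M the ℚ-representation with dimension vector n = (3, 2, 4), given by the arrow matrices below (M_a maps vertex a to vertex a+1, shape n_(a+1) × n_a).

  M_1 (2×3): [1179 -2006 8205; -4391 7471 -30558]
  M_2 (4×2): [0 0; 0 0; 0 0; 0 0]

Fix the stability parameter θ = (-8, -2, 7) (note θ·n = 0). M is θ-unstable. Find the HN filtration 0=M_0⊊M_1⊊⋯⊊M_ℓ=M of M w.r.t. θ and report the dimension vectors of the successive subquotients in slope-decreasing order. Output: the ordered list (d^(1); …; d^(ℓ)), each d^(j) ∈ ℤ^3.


Barcode: M ≅ I[1,1], I[1,2]^2, I[3,3]^4. HN layers by μ_θ (3 steps, strictly decreasing):
  μ^(1)=7; μ^(2)=-2; μ^(3)=-8

((0, 0, 4); (0, 2, 0); (3, 0, 0))


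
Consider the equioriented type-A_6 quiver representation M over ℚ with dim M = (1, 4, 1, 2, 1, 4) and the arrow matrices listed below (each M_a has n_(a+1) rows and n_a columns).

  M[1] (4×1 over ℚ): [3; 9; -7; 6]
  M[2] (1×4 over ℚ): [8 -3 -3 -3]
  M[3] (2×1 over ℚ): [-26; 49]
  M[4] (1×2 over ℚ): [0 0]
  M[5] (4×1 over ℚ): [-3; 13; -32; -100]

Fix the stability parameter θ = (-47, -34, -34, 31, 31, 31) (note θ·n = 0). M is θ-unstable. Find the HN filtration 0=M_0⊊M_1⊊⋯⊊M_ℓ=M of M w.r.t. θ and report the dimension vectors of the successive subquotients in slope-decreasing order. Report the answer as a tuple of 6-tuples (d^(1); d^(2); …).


Barcode: M ≅ I[1,2], I[2,2]^2, I[2,4], I[4,4], I[5,6], I[6,6]^3. HN layers by μ_θ (3 steps, strictly decreasing):
  μ^(1)=31; μ^(2)=-34; μ^(3)=-47

((0, 0, 0, 2, 1, 4); (0, 4, 1, 0, 0, 0); (1, 0, 0, 0, 0, 0))


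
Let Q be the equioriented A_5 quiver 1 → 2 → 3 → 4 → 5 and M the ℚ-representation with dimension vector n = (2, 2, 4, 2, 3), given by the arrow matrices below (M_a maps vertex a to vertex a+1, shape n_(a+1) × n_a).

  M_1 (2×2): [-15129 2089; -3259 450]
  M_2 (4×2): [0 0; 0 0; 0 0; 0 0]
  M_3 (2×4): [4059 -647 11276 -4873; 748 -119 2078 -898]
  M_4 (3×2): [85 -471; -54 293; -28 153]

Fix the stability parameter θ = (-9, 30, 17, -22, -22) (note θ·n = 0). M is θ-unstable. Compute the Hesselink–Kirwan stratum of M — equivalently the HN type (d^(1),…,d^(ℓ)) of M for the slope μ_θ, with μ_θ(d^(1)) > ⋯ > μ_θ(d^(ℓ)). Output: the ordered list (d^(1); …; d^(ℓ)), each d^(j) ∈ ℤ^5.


Interval decomposition of M: I[1,2]^2, I[3,3]^2, I[3,5]^2, I[5,5].
HN type (ℓ=4): μ^(1)=30; μ^(2)=17; μ^(3)=-9; μ^(4)=-22

((0, 2, 0, 0, 0); (0, 0, 2, 0, 0); (2, 0, 2, 2, 2); (0, 0, 0, 0, 1))


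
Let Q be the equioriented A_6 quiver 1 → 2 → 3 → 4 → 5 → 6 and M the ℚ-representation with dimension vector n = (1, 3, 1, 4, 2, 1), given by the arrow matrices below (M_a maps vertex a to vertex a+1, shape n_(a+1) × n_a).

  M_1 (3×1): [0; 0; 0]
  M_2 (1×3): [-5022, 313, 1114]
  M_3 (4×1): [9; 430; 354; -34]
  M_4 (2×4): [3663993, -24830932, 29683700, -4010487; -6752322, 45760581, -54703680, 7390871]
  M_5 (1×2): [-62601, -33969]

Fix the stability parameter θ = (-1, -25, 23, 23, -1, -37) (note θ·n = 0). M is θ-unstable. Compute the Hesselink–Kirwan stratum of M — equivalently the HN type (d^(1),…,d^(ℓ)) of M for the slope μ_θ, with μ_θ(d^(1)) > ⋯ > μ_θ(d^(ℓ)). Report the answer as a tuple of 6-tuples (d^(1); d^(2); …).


Interval decomposition of M: I[1,1], I[2,2]^2, I[2,6], I[4,4]^2, I[4,5].
HN type (ℓ=5): μ^(1)=23; μ^(2)=11; μ^(3)=2; μ^(4)=-1; μ^(5)=-25

((0, 0, 0, 2, 0, 0); (0, 0, 0, 1, 1, 0); (0, 0, 1, 1, 1, 1); (1, 0, 0, 0, 0, 0); (0, 3, 0, 0, 0, 0))


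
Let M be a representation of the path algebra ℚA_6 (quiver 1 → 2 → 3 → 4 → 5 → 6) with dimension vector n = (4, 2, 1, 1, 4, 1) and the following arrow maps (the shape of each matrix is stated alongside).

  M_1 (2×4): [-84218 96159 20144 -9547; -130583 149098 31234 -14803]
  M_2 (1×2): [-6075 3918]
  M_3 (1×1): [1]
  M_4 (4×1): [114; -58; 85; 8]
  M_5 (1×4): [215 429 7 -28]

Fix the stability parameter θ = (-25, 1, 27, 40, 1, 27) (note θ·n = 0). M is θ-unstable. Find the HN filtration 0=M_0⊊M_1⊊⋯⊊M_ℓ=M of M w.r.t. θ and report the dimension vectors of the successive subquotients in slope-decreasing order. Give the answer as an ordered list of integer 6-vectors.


Via rank(M_{q-1}∘⋯∘M_p): M ≅ I[1,1]^2, I[1,2], I[1,6], I[5,5]^3.
μ_θ-semistable layers: μ^(1)=27; μ^(2)=68/3; μ^(3)=1; μ^(4)=-25

((0, 0, 0, 0, 0, 1); (0, 0, 1, 1, 1, 0); (0, 2, 0, 0, 3, 0); (4, 0, 0, 0, 0, 0))


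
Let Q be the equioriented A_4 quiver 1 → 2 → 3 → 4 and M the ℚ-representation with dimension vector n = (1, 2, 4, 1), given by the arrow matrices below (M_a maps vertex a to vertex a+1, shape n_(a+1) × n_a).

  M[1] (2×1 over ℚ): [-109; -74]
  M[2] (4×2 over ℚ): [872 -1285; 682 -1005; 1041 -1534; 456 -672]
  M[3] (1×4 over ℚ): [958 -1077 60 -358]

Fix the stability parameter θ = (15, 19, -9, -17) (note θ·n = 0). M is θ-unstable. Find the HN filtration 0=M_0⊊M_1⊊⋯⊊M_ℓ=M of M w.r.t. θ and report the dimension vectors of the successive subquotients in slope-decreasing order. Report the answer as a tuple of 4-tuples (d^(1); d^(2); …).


Barcode: M ≅ I[1,3], I[2,4], I[3,3]^2. HN layers by μ_θ (3 steps, strictly decreasing):
  μ^(1)=25/3; μ^(2)=-7/3; μ^(3)=-9

((1, 1, 1, 0); (0, 1, 1, 1); (0, 0, 2, 0))


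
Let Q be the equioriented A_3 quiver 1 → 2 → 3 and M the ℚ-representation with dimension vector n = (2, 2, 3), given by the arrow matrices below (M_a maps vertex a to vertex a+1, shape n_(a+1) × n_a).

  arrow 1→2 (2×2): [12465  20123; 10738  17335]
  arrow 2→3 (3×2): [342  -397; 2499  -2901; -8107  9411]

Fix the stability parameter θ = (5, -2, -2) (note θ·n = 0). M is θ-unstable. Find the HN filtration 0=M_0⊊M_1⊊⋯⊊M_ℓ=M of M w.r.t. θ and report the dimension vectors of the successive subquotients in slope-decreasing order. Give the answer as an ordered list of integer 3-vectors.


Barcode: M ≅ I[1,3]^2, I[3,3]. HN layers by μ_θ (2 steps, strictly decreasing):
  μ^(1)=1/3; μ^(2)=-2

((2, 2, 2); (0, 0, 1))


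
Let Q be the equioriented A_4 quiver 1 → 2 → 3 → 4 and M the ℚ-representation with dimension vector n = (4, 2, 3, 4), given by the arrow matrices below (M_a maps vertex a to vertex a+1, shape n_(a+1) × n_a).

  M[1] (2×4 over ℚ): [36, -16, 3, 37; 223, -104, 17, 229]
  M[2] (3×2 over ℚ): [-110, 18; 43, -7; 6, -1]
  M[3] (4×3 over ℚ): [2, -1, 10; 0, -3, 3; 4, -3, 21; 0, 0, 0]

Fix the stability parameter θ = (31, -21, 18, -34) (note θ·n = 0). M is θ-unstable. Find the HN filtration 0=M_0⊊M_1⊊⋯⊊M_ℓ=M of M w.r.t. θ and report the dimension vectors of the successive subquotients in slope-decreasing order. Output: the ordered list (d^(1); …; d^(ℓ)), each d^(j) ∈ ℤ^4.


Barcode: M ≅ I[1,1]^2, I[1,4]^2, I[3,3], I[4,4]^2. HN layers by μ_θ (4 steps, strictly decreasing):
  μ^(1)=31; μ^(2)=18; μ^(3)=-3/2; μ^(4)=-34

((2, 0, 0, 0); (0, 0, 1, 0); (2, 2, 2, 2); (0, 0, 0, 2))


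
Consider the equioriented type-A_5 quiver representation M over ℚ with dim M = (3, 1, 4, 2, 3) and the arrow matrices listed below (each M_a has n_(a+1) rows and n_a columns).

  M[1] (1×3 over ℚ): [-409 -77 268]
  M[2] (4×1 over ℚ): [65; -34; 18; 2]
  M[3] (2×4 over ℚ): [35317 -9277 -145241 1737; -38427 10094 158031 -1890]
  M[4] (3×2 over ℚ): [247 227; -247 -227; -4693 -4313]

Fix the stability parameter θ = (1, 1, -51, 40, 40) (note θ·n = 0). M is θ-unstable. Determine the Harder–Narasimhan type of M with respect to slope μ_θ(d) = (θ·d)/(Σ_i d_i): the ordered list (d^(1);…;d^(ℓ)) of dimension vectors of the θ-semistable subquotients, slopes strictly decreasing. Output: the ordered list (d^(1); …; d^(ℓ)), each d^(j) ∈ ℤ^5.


Barcode: M ≅ I[1,1]^2, I[1,5], I[3,3]^2, I[3,4], I[5,5]^2. HN layers by μ_θ (4 steps, strictly decreasing):
  μ^(1)=40; μ^(2)=1; μ^(3)=-49/3; μ^(4)=-51

((0, 0, 0, 2, 3); (2, 0, 0, 0, 0); (1, 1, 1, 0, 0); (0, 0, 3, 0, 0))


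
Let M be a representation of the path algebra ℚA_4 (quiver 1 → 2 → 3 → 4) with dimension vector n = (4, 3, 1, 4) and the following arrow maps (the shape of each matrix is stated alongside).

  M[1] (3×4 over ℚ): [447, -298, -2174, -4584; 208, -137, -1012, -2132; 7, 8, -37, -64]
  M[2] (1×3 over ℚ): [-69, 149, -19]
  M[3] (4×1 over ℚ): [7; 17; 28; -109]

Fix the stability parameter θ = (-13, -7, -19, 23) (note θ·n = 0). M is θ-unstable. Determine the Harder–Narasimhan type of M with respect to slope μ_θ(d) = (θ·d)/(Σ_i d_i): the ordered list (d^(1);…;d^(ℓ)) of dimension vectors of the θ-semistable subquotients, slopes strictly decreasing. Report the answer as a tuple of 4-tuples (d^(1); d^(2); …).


Via rank(M_{q-1}∘⋯∘M_p): M ≅ I[1,1], I[1,2]^2, I[1,4], I[4,4]^3.
μ_θ-semistable layers: μ^(1)=23; μ^(2)=-7; μ^(3)=-13

((0, 0, 0, 4); (0, 2, 0, 0); (4, 1, 1, 0))


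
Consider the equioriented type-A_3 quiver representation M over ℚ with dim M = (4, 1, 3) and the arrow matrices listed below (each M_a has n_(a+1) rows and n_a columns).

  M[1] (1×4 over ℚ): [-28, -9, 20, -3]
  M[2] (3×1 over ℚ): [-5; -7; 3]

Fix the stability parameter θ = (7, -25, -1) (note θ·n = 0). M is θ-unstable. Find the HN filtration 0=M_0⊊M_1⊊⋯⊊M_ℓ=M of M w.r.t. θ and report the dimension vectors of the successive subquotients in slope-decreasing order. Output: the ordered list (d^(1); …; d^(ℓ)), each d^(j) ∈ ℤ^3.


Barcode: M ≅ I[1,1]^3, I[1,3], I[3,3]^2. HN layers by μ_θ (3 steps, strictly decreasing):
  μ^(1)=7; μ^(2)=-1; μ^(3)=-9

((3, 0, 0); (0, 0, 3); (1, 1, 0))


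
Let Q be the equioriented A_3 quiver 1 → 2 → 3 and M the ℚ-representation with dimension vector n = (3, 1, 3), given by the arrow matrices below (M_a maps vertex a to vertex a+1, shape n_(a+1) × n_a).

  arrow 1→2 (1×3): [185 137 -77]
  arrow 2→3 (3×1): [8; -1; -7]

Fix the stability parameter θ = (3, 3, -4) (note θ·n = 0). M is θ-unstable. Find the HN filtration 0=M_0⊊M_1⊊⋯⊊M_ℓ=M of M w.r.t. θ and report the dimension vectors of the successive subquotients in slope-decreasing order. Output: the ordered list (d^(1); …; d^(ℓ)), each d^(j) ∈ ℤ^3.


Interval decomposition of M: I[1,1]^2, I[1,3], I[3,3]^2.
HN type (ℓ=3): μ^(1)=3; μ^(2)=2/3; μ^(3)=-4

((2, 0, 0); (1, 1, 1); (0, 0, 2))


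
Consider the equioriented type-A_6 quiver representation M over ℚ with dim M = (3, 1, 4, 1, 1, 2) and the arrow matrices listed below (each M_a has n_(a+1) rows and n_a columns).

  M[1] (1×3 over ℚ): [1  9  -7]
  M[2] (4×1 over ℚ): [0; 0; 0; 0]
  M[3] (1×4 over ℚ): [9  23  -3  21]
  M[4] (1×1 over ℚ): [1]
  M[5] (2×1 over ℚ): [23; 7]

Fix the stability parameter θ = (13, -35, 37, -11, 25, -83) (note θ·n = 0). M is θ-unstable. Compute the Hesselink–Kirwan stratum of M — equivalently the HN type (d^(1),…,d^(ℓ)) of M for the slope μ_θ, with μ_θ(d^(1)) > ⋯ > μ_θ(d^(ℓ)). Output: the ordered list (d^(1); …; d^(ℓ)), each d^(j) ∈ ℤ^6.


Interval decomposition of M: I[1,1]^2, I[1,2], I[3,3]^3, I[3,6], I[6,6].
HN type (ℓ=5): μ^(1)=37; μ^(2)=13; μ^(3)=-8; μ^(4)=-11; μ^(5)=-83

((0, 0, 3, 0, 0, 0); (2, 0, 0, 0, 0, 0); (0, 0, 1, 1, 1, 1); (1, 1, 0, 0, 0, 0); (0, 0, 0, 0, 0, 1))


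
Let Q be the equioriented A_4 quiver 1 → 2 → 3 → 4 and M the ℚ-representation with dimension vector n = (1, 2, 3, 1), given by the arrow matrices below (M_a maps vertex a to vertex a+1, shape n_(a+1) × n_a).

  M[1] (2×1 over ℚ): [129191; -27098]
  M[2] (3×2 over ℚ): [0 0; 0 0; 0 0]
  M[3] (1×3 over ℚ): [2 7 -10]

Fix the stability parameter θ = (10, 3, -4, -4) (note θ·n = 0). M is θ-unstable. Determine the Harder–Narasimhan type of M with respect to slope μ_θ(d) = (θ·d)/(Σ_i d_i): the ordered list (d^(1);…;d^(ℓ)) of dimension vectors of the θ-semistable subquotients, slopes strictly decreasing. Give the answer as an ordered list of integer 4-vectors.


Barcode: M ≅ I[1,2], I[2,2], I[3,3]^2, I[3,4]. HN layers by μ_θ (3 steps, strictly decreasing):
  μ^(1)=13/2; μ^(2)=3; μ^(3)=-4

((1, 1, 0, 0); (0, 1, 0, 0); (0, 0, 3, 1))


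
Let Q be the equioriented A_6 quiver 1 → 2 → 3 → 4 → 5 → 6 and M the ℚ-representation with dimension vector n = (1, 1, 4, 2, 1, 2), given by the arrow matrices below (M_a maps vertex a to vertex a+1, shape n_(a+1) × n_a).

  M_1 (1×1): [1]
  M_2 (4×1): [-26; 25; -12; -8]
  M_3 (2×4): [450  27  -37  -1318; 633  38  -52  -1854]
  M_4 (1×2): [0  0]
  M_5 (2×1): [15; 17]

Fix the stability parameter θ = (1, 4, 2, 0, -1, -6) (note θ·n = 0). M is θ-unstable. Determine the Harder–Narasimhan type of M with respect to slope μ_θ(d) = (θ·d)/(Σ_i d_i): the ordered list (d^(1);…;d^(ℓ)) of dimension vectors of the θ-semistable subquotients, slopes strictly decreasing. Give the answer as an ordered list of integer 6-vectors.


Barcode: M ≅ I[1,4], I[3,3]^2, I[3,4], I[5,6], I[6,6]. HN layers by μ_θ (4 steps, strictly decreasing):
  μ^(1)=2; μ^(2)=1; μ^(3)=-7/2; μ^(4)=-6

((0, 1, 3, 1, 0, 0); (1, 0, 1, 1, 0, 0); (0, 0, 0, 0, 1, 1); (0, 0, 0, 0, 0, 1))


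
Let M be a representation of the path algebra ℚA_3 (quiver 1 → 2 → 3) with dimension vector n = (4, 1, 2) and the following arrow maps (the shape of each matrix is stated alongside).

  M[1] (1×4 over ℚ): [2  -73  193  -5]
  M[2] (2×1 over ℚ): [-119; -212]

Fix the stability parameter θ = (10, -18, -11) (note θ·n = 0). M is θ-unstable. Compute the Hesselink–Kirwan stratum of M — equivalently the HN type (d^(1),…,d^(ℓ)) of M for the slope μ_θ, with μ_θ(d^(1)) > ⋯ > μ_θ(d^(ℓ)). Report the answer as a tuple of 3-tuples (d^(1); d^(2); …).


Via rank(M_{q-1}∘⋯∘M_p): M ≅ I[1,1]^3, I[1,3], I[3,3].
μ_θ-semistable layers: μ^(1)=10; μ^(2)=-19/3; μ^(3)=-11

((3, 0, 0); (1, 1, 1); (0, 0, 1))


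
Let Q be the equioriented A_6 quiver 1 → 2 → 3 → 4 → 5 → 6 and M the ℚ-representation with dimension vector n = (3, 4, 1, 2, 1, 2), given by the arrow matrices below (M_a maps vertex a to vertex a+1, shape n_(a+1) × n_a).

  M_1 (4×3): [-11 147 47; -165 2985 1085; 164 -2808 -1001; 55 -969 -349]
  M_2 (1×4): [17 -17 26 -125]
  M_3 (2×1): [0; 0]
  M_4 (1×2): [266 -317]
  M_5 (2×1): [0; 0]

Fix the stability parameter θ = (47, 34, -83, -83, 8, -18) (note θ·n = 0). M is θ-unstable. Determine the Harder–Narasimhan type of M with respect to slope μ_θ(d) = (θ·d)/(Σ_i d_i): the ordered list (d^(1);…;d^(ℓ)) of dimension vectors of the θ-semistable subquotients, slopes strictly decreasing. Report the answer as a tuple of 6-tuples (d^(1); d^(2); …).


Barcode: M ≅ I[1,2]^2, I[1,3], I[2,2], I[4,4], I[4,5], I[6,6]^2. HN layers by μ_θ (6 steps, strictly decreasing):
  μ^(1)=81/2; μ^(2)=34; μ^(3)=8; μ^(4)=-2/3; μ^(5)=-18; μ^(6)=-83

((2, 2, 0, 0, 0, 0); (0, 1, 0, 0, 0, 0); (0, 0, 0, 0, 1, 0); (1, 1, 1, 0, 0, 0); (0, 0, 0, 0, 0, 2); (0, 0, 0, 2, 0, 0))


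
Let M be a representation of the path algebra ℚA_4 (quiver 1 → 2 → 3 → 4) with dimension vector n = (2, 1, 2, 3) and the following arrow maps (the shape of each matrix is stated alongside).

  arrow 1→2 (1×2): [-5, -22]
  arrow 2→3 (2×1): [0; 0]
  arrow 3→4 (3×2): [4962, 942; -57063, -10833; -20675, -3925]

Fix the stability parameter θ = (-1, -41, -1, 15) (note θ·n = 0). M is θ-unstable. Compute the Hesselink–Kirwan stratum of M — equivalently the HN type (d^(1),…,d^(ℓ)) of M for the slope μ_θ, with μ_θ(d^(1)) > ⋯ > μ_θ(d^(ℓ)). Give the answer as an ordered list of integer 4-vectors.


Interval decomposition of M: I[1,1], I[1,2], I[3,3], I[3,4], I[4,4]^2.
HN type (ℓ=3): μ^(1)=15; μ^(2)=-1; μ^(3)=-21

((0, 0, 0, 3); (1, 0, 2, 0); (1, 1, 0, 0))


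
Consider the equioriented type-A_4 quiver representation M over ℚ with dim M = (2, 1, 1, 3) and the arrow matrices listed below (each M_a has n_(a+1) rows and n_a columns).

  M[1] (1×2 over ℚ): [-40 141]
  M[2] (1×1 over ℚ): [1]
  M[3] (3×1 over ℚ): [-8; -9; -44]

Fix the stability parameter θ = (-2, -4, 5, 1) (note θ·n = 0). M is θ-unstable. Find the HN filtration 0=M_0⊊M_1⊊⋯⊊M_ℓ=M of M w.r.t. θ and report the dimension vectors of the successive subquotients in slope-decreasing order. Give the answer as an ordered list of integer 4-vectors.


Barcode: M ≅ I[1,1], I[1,4], I[4,4]^2. HN layers by μ_θ (4 steps, strictly decreasing):
  μ^(1)=3; μ^(2)=1; μ^(3)=-2; μ^(4)=-3

((0, 0, 1, 1); (0, 0, 0, 2); (1, 0, 0, 0); (1, 1, 0, 0))


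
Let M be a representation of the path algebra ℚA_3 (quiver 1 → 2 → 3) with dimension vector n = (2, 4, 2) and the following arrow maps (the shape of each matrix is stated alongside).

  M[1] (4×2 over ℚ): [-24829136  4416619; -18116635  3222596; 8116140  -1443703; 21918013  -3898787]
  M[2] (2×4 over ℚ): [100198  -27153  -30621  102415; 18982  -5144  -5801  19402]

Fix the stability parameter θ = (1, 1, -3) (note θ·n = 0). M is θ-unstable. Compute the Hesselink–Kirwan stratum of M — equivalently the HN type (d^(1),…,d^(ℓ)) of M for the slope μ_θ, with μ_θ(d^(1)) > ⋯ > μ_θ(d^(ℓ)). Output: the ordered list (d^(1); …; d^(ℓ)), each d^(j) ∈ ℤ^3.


Barcode: M ≅ I[1,3]^2, I[2,2]^2. HN layers by μ_θ (2 steps, strictly decreasing):
  μ^(1)=1; μ^(2)=-1/3

((0, 2, 0); (2, 2, 2))


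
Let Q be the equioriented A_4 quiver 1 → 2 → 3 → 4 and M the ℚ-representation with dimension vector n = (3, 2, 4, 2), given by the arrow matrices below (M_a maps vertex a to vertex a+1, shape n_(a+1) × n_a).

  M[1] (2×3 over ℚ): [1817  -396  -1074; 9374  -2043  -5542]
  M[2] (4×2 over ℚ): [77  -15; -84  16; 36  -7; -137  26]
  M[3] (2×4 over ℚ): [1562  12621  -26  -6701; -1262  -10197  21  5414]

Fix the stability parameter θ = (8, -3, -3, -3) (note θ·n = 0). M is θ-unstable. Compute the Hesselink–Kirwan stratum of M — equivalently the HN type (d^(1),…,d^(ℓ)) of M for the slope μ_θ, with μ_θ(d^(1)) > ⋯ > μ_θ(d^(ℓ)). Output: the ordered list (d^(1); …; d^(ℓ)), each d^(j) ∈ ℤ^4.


Interval decomposition of M: I[1,1], I[1,4]^2, I[3,3]^2.
HN type (ℓ=3): μ^(1)=8; μ^(2)=-1/4; μ^(3)=-3

((1, 0, 0, 0); (2, 2, 2, 2); (0, 0, 2, 0))


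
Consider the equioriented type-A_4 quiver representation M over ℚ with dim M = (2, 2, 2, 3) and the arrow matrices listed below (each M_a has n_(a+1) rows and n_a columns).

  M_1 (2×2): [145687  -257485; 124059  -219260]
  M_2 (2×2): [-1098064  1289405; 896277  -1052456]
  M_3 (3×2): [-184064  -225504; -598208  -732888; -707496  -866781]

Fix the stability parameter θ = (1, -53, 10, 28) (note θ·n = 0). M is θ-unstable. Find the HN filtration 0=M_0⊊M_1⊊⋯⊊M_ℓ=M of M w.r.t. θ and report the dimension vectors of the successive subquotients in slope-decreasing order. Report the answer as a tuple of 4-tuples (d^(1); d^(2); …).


Interval decomposition of M: I[1,3], I[1,4], I[4,4]^2.
HN type (ℓ=3): μ^(1)=28; μ^(2)=10; μ^(3)=-26

((0, 0, 0, 3); (0, 0, 2, 0); (2, 2, 0, 0))


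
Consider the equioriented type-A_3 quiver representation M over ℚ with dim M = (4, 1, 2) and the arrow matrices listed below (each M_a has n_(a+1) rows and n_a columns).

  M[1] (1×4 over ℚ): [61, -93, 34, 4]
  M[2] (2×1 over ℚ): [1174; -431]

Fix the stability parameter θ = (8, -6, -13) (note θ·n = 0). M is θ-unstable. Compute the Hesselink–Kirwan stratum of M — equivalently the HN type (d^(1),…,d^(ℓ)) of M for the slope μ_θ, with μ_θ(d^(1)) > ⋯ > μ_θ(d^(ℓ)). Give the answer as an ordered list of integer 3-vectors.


Via rank(M_{q-1}∘⋯∘M_p): M ≅ I[1,1]^3, I[1,3], I[3,3].
μ_θ-semistable layers: μ^(1)=8; μ^(2)=-11/3; μ^(3)=-13

((3, 0, 0); (1, 1, 1); (0, 0, 1))


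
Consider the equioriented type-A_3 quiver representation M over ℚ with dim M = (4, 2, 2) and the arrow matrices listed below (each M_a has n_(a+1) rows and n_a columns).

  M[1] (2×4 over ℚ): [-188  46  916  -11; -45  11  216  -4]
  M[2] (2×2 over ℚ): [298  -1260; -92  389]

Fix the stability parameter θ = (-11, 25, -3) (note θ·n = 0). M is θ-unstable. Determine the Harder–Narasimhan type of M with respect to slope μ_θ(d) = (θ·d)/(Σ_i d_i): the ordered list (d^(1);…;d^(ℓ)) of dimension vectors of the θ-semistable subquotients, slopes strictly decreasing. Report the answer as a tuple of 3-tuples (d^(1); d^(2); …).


Barcode: M ≅ I[1,1]^2, I[1,3]^2. HN layers by μ_θ (2 steps, strictly decreasing):
  μ^(1)=11; μ^(2)=-11

((0, 2, 2); (4, 0, 0))


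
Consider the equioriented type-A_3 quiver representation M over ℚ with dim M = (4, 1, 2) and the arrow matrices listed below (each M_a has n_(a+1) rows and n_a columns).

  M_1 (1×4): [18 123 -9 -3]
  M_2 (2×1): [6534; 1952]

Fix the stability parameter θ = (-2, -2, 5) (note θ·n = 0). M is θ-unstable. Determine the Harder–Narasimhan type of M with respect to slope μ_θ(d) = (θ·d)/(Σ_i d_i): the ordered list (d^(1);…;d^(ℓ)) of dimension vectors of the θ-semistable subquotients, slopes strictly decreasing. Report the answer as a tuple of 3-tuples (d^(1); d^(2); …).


Interval decomposition of M: I[1,1]^3, I[1,3], I[3,3].
HN type (ℓ=2): μ^(1)=5; μ^(2)=-2

((0, 0, 2); (4, 1, 0))


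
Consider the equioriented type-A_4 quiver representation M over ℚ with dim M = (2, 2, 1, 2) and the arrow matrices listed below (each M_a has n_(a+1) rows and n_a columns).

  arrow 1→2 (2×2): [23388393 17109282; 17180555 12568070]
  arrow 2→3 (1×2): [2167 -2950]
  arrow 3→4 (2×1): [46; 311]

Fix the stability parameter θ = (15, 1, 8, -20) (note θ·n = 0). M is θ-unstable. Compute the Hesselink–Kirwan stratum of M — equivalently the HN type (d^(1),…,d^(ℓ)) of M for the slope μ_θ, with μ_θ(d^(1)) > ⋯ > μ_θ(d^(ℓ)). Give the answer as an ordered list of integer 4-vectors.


Barcode: M ≅ I[1,1], I[1,4], I[2,2], I[4,4]. HN layers by μ_θ (3 steps, strictly decreasing):
  μ^(1)=15; μ^(2)=1; μ^(3)=-20

((1, 0, 0, 0); (1, 2, 1, 1); (0, 0, 0, 1))


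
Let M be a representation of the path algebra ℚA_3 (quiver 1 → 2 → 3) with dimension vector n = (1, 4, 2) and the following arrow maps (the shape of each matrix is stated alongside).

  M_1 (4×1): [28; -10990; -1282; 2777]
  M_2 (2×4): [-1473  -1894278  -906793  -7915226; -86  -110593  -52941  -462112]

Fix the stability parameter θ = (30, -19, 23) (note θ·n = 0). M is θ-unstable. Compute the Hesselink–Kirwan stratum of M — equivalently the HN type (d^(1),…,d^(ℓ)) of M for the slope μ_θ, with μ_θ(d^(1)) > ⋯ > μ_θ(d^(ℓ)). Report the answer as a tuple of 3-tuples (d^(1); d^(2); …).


Via rank(M_{q-1}∘⋯∘M_p): M ≅ I[1,2], I[2,2], I[2,3]^2.
μ_θ-semistable layers: μ^(1)=23; μ^(2)=11/2; μ^(3)=-19

((0, 0, 2); (1, 1, 0); (0, 3, 0))


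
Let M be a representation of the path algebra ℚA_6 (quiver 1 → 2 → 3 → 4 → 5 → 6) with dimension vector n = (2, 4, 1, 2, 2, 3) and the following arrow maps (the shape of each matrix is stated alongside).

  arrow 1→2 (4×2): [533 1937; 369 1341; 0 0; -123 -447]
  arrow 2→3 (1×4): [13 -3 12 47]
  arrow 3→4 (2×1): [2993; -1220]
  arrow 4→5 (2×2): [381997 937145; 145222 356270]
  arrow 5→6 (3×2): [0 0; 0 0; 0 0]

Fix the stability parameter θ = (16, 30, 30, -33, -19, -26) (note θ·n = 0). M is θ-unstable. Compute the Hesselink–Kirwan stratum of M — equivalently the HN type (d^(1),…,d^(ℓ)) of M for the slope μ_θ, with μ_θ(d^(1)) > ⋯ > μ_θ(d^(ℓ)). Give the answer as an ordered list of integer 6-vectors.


Interval decomposition of M: I[1,1], I[1,5], I[2,2]^3, I[4,4], I[5,5], I[6,6]^3.
HN type (ℓ=6): μ^(1)=30; μ^(2)=16; μ^(3)=24/5; μ^(4)=-19; μ^(5)=-26; μ^(6)=-33

((0, 3, 0, 0, 0, 0); (1, 0, 0, 0, 0, 0); (1, 1, 1, 1, 1, 0); (0, 0, 0, 0, 1, 0); (0, 0, 0, 0, 0, 3); (0, 0, 0, 1, 0, 0))


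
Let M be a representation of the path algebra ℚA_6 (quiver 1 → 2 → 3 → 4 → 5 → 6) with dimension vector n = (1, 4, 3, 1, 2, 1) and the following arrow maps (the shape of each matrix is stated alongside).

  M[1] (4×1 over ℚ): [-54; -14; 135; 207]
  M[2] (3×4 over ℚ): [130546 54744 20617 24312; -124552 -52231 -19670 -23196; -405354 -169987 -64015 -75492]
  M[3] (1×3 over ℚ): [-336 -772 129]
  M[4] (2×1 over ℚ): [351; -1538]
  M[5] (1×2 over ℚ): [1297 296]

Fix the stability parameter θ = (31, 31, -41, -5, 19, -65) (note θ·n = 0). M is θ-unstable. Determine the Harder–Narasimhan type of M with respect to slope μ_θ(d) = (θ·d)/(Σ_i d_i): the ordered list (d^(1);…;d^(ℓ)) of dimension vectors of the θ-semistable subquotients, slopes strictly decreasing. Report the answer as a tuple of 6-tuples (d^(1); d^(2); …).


Interval decomposition of M: I[1,6], I[2,2]^2, I[2,3], I[3,3], I[5,5].
HN type (ℓ=4): μ^(1)=31; μ^(2)=19; μ^(3)=-5; μ^(4)=-41

((0, 2, 0, 0, 0, 0); (0, 0, 0, 0, 1, 0); (1, 2, 2, 1, 1, 1); (0, 0, 1, 0, 0, 0))


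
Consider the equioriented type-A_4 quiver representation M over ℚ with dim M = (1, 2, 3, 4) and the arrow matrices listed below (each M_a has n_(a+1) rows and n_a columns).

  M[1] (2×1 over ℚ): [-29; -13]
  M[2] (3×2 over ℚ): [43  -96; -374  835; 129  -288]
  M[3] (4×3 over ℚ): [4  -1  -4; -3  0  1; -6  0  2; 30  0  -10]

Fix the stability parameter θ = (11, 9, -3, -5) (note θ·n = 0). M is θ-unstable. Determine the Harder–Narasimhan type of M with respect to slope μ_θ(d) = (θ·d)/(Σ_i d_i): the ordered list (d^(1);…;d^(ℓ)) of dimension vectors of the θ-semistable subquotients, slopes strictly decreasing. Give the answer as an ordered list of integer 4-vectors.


Barcode: M ≅ I[1,4], I[2,3], I[3,4], I[4,4]^2. HN layers by μ_θ (3 steps, strictly decreasing):
  μ^(1)=3; μ^(2)=-4; μ^(3)=-5

((1, 2, 2, 1); (0, 0, 1, 1); (0, 0, 0, 2))


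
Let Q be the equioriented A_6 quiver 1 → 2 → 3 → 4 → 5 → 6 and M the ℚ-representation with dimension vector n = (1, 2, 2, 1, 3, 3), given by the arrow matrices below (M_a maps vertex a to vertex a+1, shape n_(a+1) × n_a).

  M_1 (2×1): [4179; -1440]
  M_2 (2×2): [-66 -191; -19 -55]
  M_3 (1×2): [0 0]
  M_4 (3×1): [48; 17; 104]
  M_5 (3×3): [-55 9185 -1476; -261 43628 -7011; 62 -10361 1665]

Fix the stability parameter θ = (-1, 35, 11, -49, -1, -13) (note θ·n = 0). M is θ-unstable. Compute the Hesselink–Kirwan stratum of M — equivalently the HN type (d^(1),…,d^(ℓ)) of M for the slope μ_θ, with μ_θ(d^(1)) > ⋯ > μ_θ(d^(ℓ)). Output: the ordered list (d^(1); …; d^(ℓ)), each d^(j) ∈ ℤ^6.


Interval decomposition of M: I[1,3], I[2,3], I[4,6], I[5,5], I[5,6], I[6,6].
HN type (ℓ=5): μ^(1)=23; μ^(2)=-1; μ^(3)=-7; μ^(4)=-13; μ^(5)=-49

((0, 2, 2, 0, 0, 0); (1, 0, 0, 0, 1, 0); (0, 0, 0, 0, 2, 2); (0, 0, 0, 0, 0, 1); (0, 0, 0, 1, 0, 0))


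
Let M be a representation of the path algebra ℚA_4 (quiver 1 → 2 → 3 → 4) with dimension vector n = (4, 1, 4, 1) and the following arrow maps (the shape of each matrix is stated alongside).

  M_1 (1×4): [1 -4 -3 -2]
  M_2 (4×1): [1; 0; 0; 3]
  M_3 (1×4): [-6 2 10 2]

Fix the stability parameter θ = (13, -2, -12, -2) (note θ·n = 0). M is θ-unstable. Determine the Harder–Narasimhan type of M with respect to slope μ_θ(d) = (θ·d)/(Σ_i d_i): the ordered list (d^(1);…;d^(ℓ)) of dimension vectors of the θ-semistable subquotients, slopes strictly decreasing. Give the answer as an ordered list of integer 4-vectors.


Interval decomposition of M: I[1,1]^3, I[1,3], I[3,3]^2, I[3,4].
HN type (ℓ=4): μ^(1)=13; μ^(2)=-1/3; μ^(3)=-2; μ^(4)=-12

((3, 0, 0, 0); (1, 1, 1, 0); (0, 0, 0, 1); (0, 0, 3, 0))


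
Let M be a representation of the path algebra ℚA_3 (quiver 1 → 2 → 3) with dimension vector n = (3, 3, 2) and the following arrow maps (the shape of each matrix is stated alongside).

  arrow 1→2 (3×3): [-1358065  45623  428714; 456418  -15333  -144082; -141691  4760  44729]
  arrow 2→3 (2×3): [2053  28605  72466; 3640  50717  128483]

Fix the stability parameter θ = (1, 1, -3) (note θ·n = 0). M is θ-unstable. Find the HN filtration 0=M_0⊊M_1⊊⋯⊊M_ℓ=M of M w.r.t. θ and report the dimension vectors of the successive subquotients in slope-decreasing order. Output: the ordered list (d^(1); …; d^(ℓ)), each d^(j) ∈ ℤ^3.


Via rank(M_{q-1}∘⋯∘M_p): M ≅ I[1,2], I[1,3]^2.
μ_θ-semistable layers: μ^(1)=1; μ^(2)=-1/3

((1, 1, 0); (2, 2, 2))


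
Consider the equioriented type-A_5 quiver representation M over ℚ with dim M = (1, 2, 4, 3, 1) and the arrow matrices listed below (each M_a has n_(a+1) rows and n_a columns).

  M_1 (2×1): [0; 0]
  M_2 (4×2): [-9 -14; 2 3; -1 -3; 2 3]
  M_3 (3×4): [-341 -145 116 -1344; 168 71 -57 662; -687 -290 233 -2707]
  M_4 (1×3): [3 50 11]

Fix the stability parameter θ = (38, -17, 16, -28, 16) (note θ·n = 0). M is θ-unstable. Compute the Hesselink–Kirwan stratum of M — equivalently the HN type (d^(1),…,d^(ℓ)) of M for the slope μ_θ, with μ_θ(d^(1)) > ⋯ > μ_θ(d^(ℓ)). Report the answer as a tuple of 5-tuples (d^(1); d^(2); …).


Interval decomposition of M: I[1,1], I[2,4], I[2,5], I[3,3], I[3,4].
HN type (ℓ=4): μ^(1)=38; μ^(2)=16; μ^(3)=-6; μ^(4)=-17

((1, 0, 0, 0, 0); (0, 0, 1, 0, 1); (0, 0, 3, 3, 0); (0, 2, 0, 0, 0))
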